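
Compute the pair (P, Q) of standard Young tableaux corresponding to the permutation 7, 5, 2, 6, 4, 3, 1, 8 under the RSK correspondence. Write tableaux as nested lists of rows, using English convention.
Insert each entry of the permutation into P by Schensted row insertion, recording in Q the position of each new cell.

Insert 7: appended to row 1. P = [[7]].
Insert 5: 5 bumps 7 from row 1; 7 starts row 2. P = [[5], [7]].
Insert 2: 2 bumps 5 from row 1; 5 bumps 7 from row 2; 7 starts row 3. P = [[2], [5], [7]].
Insert 6: appended to row 1. P = [[2, 6], [5], [7]].
Insert 4: 4 bumps 6 from row 1; 6 appends to row 2. P = [[2, 4], [5, 6], [7]].
Insert 3: 3 bumps 4 from row 1; 4 bumps 5 from row 2; 5 bumps 7 from row 3; 7 starts row 4. P = [[2, 3], [4, 6], [5], [7]].
Insert 1: 1 bumps 2 from row 1; 2 bumps 4 from row 2; 4 bumps 5 from row 3; 5 bumps 7 from row 4; 7 starts row 5. P = [[1, 3], [2, 6], [4], [5], [7]].
Insert 8: appended to row 1. P = [[1, 3, 8], [2, 6], [4], [5], [7]].

So P = [[1, 3, 8], [2, 6], [4], [5], [7]], Q = [[1, 4, 8], [2, 5], [3], [6], [7]].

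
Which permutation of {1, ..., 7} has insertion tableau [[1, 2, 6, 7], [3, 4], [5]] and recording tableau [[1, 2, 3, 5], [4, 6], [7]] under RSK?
Reverse the RSK construction: for i from n down to 1, find the cell of Q containing i, remove the entry at that cell from P, and reverse-bump it up through P; the value ejected from row 1 is w(i).

Step i=7: Q has 7 at row 3, column 1; remove 5 from row 3 of P and reverse-bump: 5 enters row 2 and ejects 4; 4 enters row 1 and ejects 2. So w(7) = 2. P is now [[1, 4, 6, 7], [3, 5]].
Step i=6: Q has 6 at row 2, column 2; remove 5 from row 2 of P and reverse-bump: 5 enters row 1 and ejects 4. So w(6) = 4. P is now [[1, 5, 6, 7], [3]].
Step i=5: Q has 5 at row 1, column 4; remove that cell from P, ejecting 7. So w(5) = 7. P is now [[1, 5, 6], [3]].
Step i=4: Q has 4 at row 2, column 1; remove 3 from row 2 of P and reverse-bump: 3 enters row 1 and ejects 1. So w(4) = 1. P is now [[3, 5, 6]].
Step i=3: Q has 3 at row 1, column 3; remove that cell from P, ejecting 6. So w(3) = 6. P is now [[3, 5]].
Step i=2: Q has 2 at row 1, column 2; remove that cell from P, ejecting 5. So w(2) = 5. P is now [[3]].
Step i=1: Q has 1 at row 1, column 1; remove that cell from P, ejecting 3. So w(1) = 3. P is now [].

So w = 3 5 6 1 7 4 2.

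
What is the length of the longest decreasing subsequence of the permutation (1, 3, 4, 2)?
2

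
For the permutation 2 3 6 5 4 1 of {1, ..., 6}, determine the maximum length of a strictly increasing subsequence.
3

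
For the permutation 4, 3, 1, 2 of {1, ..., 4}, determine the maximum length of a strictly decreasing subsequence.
3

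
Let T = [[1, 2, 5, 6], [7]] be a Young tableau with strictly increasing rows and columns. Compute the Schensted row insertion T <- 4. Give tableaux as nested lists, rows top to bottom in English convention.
[[1, 2, 4, 6], [5], [7]]

In row 1, 4 replaces 5 (the leftmost entry greater than 4); 5 is bumped to row 2. In row 2, 5 replaces 7 (the leftmost entry greater than 5); 7 is bumped to row 3. 7 starts a new row 3. The new tableau is [[1, 2, 4, 6], [5], [7]].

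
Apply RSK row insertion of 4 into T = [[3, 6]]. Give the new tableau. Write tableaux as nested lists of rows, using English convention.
[[3, 4], [6]]

In row 1, 4 replaces 6 (the leftmost entry greater than 4); 6 is bumped to row 2. 6 starts a new row 2. The new tableau is [[3, 4], [6]].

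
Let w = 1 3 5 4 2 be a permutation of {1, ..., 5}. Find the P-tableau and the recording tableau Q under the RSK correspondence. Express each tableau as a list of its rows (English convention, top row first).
Insert each entry of the permutation into P by Schensted row insertion, recording in Q the position of each new cell.

Insert 1: appended to row 1. P = [[1]], Q = [[1]].
Insert 3: appended to row 1. P = [[1, 3]], Q = [[1, 2]].
Insert 5: appended to row 1. P = [[1, 3, 5]], Q = [[1, 2, 3]].
Insert 4: 4 bumps 5 from row 1; 5 starts row 2. P = [[1, 3, 4], [5]], Q = [[1, 2, 3], [4]].
Insert 2: 2 bumps 3 from row 1; 3 bumps 5 from row 2; 5 starts row 3. P = [[1, 2, 4], [3], [5]], Q = [[1, 2, 3], [4], [5]].

So P = [[1, 2, 4], [3], [5]], Q = [[1, 2, 3], [4], [5]].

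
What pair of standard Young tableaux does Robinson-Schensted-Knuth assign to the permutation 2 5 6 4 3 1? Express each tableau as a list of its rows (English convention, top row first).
Insert each entry of the permutation into P by Schensted row insertion, recording in Q the position of each new cell.

Insert 2: appended to row 1. P = [[2]].
Insert 5: appended to row 1. P = [[2, 5]].
Insert 6: appended to row 1. P = [[2, 5, 6]].
Insert 4: 4 bumps 5 from row 1; 5 starts row 2. P = [[2, 4, 6], [5]].
Insert 3: 3 bumps 4 from row 1; 4 bumps 5 from row 2; 5 starts row 3. P = [[2, 3, 6], [4], [5]].
Insert 1: 1 bumps 2 from row 1; 2 bumps 4 from row 2; 4 bumps 5 from row 3; 5 starts row 4. P = [[1, 3, 6], [2], [4], [5]].

So P = [[1, 3, 6], [2], [4], [5]], Q = [[1, 2, 3], [4], [5], [6]].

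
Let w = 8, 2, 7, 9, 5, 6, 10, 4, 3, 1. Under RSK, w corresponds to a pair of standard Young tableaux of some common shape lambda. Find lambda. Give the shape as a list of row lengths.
[4, 2, 1, 1, 1, 1]

Row-insert each entry into an empty tableau.

After inserting 8: P = [[8]].
After inserting 2: P = [[2], [8]].
After inserting 7: P = [[2, 7], [8]].
After inserting 9: P = [[2, 7, 9], [8]].
After inserting 5: P = [[2, 5, 9], [7], [8]].
After inserting 6: P = [[2, 5, 6], [7, 9], [8]].
After inserting 10: P = [[2, 5, 6, 10], [7, 9], [8]].
After inserting 4: P = [[2, 4, 6, 10], [5, 9], [7], [8]].
After inserting 3: P = [[2, 3, 6, 10], [4, 9], [5], [7], [8]].
After inserting 1: P = [[1, 3, 6, 10], [2, 9], [4], [5], [7], [8]].

The final insertion tableau P = [[1, 3, 6, 10], [2, 9], [4], [5], [7], [8]] has shape [4, 2, 1, 1, 1, 1].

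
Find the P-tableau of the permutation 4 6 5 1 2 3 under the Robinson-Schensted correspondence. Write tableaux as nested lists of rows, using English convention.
Insert 4: appended to row 1. P = [[4]].
Insert 6: appended to row 1. P = [[4, 6]].
Insert 5: 5 bumps 6 from row 1; 6 starts row 2. P = [[4, 5], [6]].
Insert 1: 1 bumps 4 from row 1; 4 bumps 6 from row 2; 6 starts row 3. P = [[1, 5], [4], [6]].
Insert 2: 2 bumps 5 from row 1; 5 appends to row 2. P = [[1, 2], [4, 5], [6]].
Insert 3: appended to row 1. P = [[1, 2, 3], [4, 5], [6]].

So P = [[1, 2, 3], [4, 5], [6]].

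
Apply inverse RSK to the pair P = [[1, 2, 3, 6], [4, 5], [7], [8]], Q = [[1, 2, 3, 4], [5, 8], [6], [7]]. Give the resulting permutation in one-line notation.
Reverse the RSK construction: for i from n down to 1, find the cell of Q containing i, remove the entry at that cell from P, and reverse-bump it up through P; the value ejected from row 1 is w(i).

Step i=8: Q has 8 at row 2, column 2; remove 5 from row 2 of P and reverse-bump: 5 enters row 1 and ejects 3. So w(8) = 3. P is now [[1, 2, 5, 6], [4], [7], [8]].
Step i=7: Q has 7 at row 4, column 1; remove 8 from row 4 of P and reverse-bump: 8 enters row 3 and ejects 7; 7 enters row 2 and ejects 4; 4 enters row 1 and ejects 2. So w(7) = 2. P is now [[1, 4, 5, 6], [7], [8]].
Step i=6: Q has 6 at row 3, column 1; remove 8 from row 3 of P and reverse-bump: 8 enters row 2 and ejects 7; 7 enters row 1 and ejects 6. So w(6) = 6. P is now [[1, 4, 5, 7], [8]].
Step i=5: Q has 5 at row 2, column 1; remove 8 from row 2 of P and reverse-bump: 8 enters row 1 and ejects 7. So w(5) = 7. P is now [[1, 4, 5, 8]].
Step i=4: Q has 4 at row 1, column 4; remove that cell from P, ejecting 8. So w(4) = 8. P is now [[1, 4, 5]].
Step i=3: Q has 3 at row 1, column 3; remove that cell from P, ejecting 5. So w(3) = 5. P is now [[1, 4]].
Step i=2: Q has 2 at row 1, column 2; remove that cell from P, ejecting 4. So w(2) = 4. P is now [[1]].
Step i=1: Q has 1 at row 1, column 1; remove that cell from P, ejecting 1. So w(1) = 1. P is now [].

So w = 1 4 5 8 7 6 2 3.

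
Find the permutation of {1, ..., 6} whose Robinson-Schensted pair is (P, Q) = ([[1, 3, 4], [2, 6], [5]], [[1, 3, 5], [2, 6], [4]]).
Reverse the RSK construction: for i from n down to 1, find the cell of Q containing i, remove the entry at that cell from P, and reverse-bump it up through P; the value ejected from row 1 is w(i).

Step i=6: Q has 6 at row 2, column 2; remove 6 from row 2 of P and reverse-bump: 6 enters row 1 and ejects 4. So w(6) = 4. P is now [[1, 3, 6], [2], [5]].
Step i=5: Q has 5 at row 1, column 3; remove that cell from P, ejecting 6. So w(5) = 6. P is now [[1, 3], [2], [5]].
Step i=4: Q has 4 at row 3, column 1; remove 5 from row 3 of P and reverse-bump: 5 enters row 2 and ejects 2; 2 enters row 1 and ejects 1. So w(4) = 1. P is now [[2, 3], [5]].
Step i=3: Q has 3 at row 1, column 2; remove that cell from P, ejecting 3. So w(3) = 3. P is now [[2], [5]].
Step i=2: Q has 2 at row 2, column 1; remove 5 from row 2 of P and reverse-bump: 5 enters row 1 and ejects 2. So w(2) = 2. P is now [[5]].
Step i=1: Q has 1 at row 1, column 1; remove that cell from P, ejecting 5. So w(1) = 5. P is now [].

So w = 5 2 3 1 6 4.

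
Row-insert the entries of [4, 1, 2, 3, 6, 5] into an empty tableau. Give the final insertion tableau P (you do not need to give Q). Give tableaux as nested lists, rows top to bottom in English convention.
Insert 4: appended to row 1. P = [[4]].
Insert 1: 1 bumps 4 from row 1; 4 starts row 2. P = [[1], [4]].
Insert 2: appended to row 1. P = [[1, 2], [4]].
Insert 3: appended to row 1. P = [[1, 2, 3], [4]].
Insert 6: appended to row 1. P = [[1, 2, 3, 6], [4]].
Insert 5: 5 bumps 6 from row 1; 6 appends to row 2. P = [[1, 2, 3, 5], [4, 6]].

So P = [[1, 2, 3, 5], [4, 6]].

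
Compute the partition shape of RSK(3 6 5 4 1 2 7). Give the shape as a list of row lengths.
Row-insert each entry into an empty tableau.

After inserting 3: P = [[3]].
After inserting 6: P = [[3, 6]].
After inserting 5: P = [[3, 5], [6]].
After inserting 4: P = [[3, 4], [5], [6]].
After inserting 1: P = [[1, 4], [3], [5], [6]].
After inserting 2: P = [[1, 2], [3, 4], [5], [6]].
After inserting 7: P = [[1, 2, 7], [3, 4], [5], [6]].

The final insertion tableau P = [[1, 2, 7], [3, 4], [5], [6]] has shape [3, 2, 1, 1].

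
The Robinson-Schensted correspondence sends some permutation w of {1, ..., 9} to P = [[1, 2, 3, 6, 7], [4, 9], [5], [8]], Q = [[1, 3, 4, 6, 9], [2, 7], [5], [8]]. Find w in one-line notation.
Reverse the RSK construction: for i from n down to 1, find the cell of Q containing i, remove the entry at that cell from P, and reverse-bump it up through P; the value ejected from row 1 is w(i).

Step i=9: Q has 9 at row 1, column 5; remove that cell from P, ejecting 7. So w(9) = 7. P is now [[1, 2, 3, 6], [4, 9], [5], [8]].
Step i=8: Q has 8 at row 4, column 1; remove 8 from row 4 of P and reverse-bump: 8 enters row 3 and ejects 5; 5 enters row 2 and ejects 4; 4 enters row 1 and ejects 3. So w(8) = 3. P is now [[1, 2, 4, 6], [5, 9], [8]].
Step i=7: Q has 7 at row 2, column 2; remove 9 from row 2 of P and reverse-bump: 9 enters row 1 and ejects 6. So w(7) = 6. P is now [[1, 2, 4, 9], [5], [8]].
Step i=6: Q has 6 at row 1, column 4; remove that cell from P, ejecting 9. So w(6) = 9. P is now [[1, 2, 4], [5], [8]].
Step i=5: Q has 5 at row 3, column 1; remove 8 from row 3 of P and reverse-bump: 8 enters row 2 and ejects 5; 5 enters row 1 and ejects 4. So w(5) = 4. P is now [[1, 2, 5], [8]].
Step i=4: Q has 4 at row 1, column 3; remove that cell from P, ejecting 5. So w(4) = 5. P is now [[1, 2], [8]].
Step i=3: Q has 3 at row 1, column 2; remove that cell from P, ejecting 2. So w(3) = 2. P is now [[1], [8]].
Step i=2: Q has 2 at row 2, column 1; remove 8 from row 2 of P and reverse-bump: 8 enters row 1 and ejects 1. So w(2) = 1. P is now [[8]].
Step i=1: Q has 1 at row 1, column 1; remove that cell from P, ejecting 8. So w(1) = 8. P is now [].

So w = 8 1 2 5 4 9 6 3 7.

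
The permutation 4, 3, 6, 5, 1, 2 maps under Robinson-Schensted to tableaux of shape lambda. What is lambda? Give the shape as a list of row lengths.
RSK row insertion gives P = [[1, 2], [3, 5], [4, 6]], which has shape [2, 2, 2].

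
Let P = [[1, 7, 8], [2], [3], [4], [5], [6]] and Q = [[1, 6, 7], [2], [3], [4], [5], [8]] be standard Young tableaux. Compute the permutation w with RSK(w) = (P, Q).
Reverse the RSK construction: for i from n down to 1, find the cell of Q containing i, remove the entry at that cell from P, and reverse-bump it up through P; the value ejected from row 1 is w(i).

Step i=8: Q has 8 at row 6, column 1; remove 6 from row 6 of P and reverse-bump: 6 enters row 5 and ejects 5; 5 enters row 4 and ejects 4; 4 enters row 3 and ejects 3; 3 enters row 2 and ejects 2; 2 enters row 1 and ejects 1. So w(8) = 1. P is now [[2, 7, 8], [3], [4], [5], [6]].
Step i=7: Q has 7 at row 1, column 3; remove that cell from P, ejecting 8. So w(7) = 8. P is now [[2, 7], [3], [4], [5], [6]].
Step i=6: Q has 6 at row 1, column 2; remove that cell from P, ejecting 7. So w(6) = 7. P is now [[2], [3], [4], [5], [6]].
Step i=5: Q has 5 at row 5, column 1; remove 6 from row 5 of P and reverse-bump: 6 enters row 4 and ejects 5; 5 enters row 3 and ejects 4; 4 enters row 2 and ejects 3; 3 enters row 1 and ejects 2. So w(5) = 2. P is now [[3], [4], [5], [6]].
Step i=4: Q has 4 at row 4, column 1; remove 6 from row 4 of P and reverse-bump: 6 enters row 3 and ejects 5; 5 enters row 2 and ejects 4; 4 enters row 1 and ejects 3. So w(4) = 3. P is now [[4], [5], [6]].
Step i=3: Q has 3 at row 3, column 1; remove 6 from row 3 of P and reverse-bump: 6 enters row 2 and ejects 5; 5 enters row 1 and ejects 4. So w(3) = 4. P is now [[5], [6]].
Step i=2: Q has 2 at row 2, column 1; remove 6 from row 2 of P and reverse-bump: 6 enters row 1 and ejects 5. So w(2) = 5. P is now [[6]].
Step i=1: Q has 1 at row 1, column 1; remove that cell from P, ejecting 6. So w(1) = 6. P is now [].

So w = 6 5 4 3 2 7 8 1.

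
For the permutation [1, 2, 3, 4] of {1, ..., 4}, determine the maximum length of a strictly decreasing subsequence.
1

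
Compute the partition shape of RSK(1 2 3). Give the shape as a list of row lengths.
[3]

RSK row insertion gives P = [[1, 2, 3]], which has shape [3].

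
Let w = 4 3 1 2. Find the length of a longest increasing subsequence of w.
2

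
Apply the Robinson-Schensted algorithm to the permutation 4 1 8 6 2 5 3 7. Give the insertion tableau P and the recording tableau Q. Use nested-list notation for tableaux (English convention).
Insert each entry of the permutation into P by Schensted row insertion, recording in Q the position of each new cell.

Insert 4: appended to row 1. P = [[4]], Q = [[1]].
Insert 1: 1 bumps 4 from row 1; 4 starts row 2. P = [[1], [4]], Q = [[1], [2]].
Insert 8: appended to row 1. P = [[1, 8], [4]], Q = [[1, 3], [2]].
Insert 6: 6 bumps 8 from row 1; 8 appends to row 2. P = [[1, 6], [4, 8]], Q = [[1, 3], [2, 4]].
Insert 2: 2 bumps 6 from row 1; 6 bumps 8 from row 2; 8 starts row 3. P = [[1, 2], [4, 6], [8]], Q = [[1, 3], [2, 4], [5]].
Insert 5: appended to row 1. P = [[1, 2, 5], [4, 6], [8]], Q = [[1, 3, 6], [2, 4], [5]].
Insert 3: 3 bumps 5 from row 1; 5 bumps 6 from row 2; 6 bumps 8 from row 3; 8 starts row 4. P = [[1, 2, 3], [4, 5], [6], [8]], Q = [[1, 3, 6], [2, 4], [5], [7]].
Insert 7: appended to row 1. P = [[1, 2, 3, 7], [4, 5], [6], [8]], Q = [[1, 3, 6, 8], [2, 4], [5], [7]].

So P = [[1, 2, 3, 7], [4, 5], [6], [8]], Q = [[1, 3, 6, 8], [2, 4], [5], [7]].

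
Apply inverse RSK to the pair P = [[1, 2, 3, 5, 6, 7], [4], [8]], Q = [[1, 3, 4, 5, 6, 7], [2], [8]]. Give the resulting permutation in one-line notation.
Reverse RSK: for i = n, n-1, ..., 1, locate i in Q, remove the corresponding corner cell from P, and reverse-bump its entry up through P; the value ejected from row 1 is w(i).

So w = 8 1 2 4 5 6 7 3.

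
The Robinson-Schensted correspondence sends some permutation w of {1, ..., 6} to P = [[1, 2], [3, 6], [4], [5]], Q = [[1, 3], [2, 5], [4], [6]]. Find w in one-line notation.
5 4 6 1 3 2

Reverse the RSK construction: for i from n down to 1, find the cell of Q containing i, remove the entry at that cell from P, and reverse-bump it up through P; the value ejected from row 1 is w(i).

Step i=6: Q has 6 at row 4, column 1; remove 5 from row 4 of P and reverse-bump: 5 enters row 3 and ejects 4; 4 enters row 2 and ejects 3; 3 enters row 1 and ejects 2. So w(6) = 2. P is now [[1, 3], [4, 6], [5]].
Step i=5: Q has 5 at row 2, column 2; remove 6 from row 2 of P and reverse-bump: 6 enters row 1 and ejects 3. So w(5) = 3. P is now [[1, 6], [4], [5]].
Step i=4: Q has 4 at row 3, column 1; remove 5 from row 3 of P and reverse-bump: 5 enters row 2 and ejects 4; 4 enters row 1 and ejects 1. So w(4) = 1. P is now [[4, 6], [5]].
Step i=3: Q has 3 at row 1, column 2; remove that cell from P, ejecting 6. So w(3) = 6. P is now [[4], [5]].
Step i=2: Q has 2 at row 2, column 1; remove 5 from row 2 of P and reverse-bump: 5 enters row 1 and ejects 4. So w(2) = 4. P is now [[5]].
Step i=1: Q has 1 at row 1, column 1; remove that cell from P, ejecting 5. So w(1) = 5. P is now [].

So w = 5 4 6 1 3 2.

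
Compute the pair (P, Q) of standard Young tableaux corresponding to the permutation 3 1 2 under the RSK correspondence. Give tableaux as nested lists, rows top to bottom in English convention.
Insert each entry of the permutation into P by Schensted row insertion, recording in Q the position of each new cell.

Insert 3: appended to row 1. P = [[3]], Q = [[1]].
Insert 1: 1 bumps 3 from row 1; 3 starts row 2. P = [[1], [3]], Q = [[1], [2]].
Insert 2: appended to row 1. P = [[1, 2], [3]], Q = [[1, 3], [2]].

So P = [[1, 2], [3]], Q = [[1, 3], [2]].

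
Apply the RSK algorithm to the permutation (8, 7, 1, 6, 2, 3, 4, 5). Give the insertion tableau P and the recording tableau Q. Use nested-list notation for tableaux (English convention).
P = [[1, 2, 3, 4, 5], [6], [7], [8]], Q = [[1, 4, 6, 7, 8], [2], [3], [5]]

Insert each entry of the permutation into P by Schensted row insertion, recording in Q the position of each new cell.

Insert 8: appended to row 1. P = [[8]].
Insert 7: 7 bumps 8 from row 1; 8 starts row 2. P = [[7], [8]].
Insert 1: 1 bumps 7 from row 1; 7 bumps 8 from row 2; 8 starts row 3. P = [[1], [7], [8]].
Insert 6: appended to row 1. P = [[1, 6], [7], [8]].
Insert 2: 2 bumps 6 from row 1; 6 bumps 7 from row 2; 7 bumps 8 from row 3; 8 starts row 4. P = [[1, 2], [6], [7], [8]].
Insert 3: appended to row 1. P = [[1, 2, 3], [6], [7], [8]].
Insert 4: appended to row 1. P = [[1, 2, 3, 4], [6], [7], [8]].
Insert 5: appended to row 1. P = [[1, 2, 3, 4, 5], [6], [7], [8]].

So P = [[1, 2, 3, 4, 5], [6], [7], [8]], Q = [[1, 4, 6, 7, 8], [2], [3], [5]].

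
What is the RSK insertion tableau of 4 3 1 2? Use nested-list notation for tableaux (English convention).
Insert 4: appended to row 1. P = [[4]].
Insert 3: 3 bumps 4 from row 1; 4 starts row 2. P = [[3], [4]].
Insert 1: 1 bumps 3 from row 1; 3 bumps 4 from row 2; 4 starts row 3. P = [[1], [3], [4]].
Insert 2: appended to row 1. P = [[1, 2], [3], [4]].

So P = [[1, 2], [3], [4]].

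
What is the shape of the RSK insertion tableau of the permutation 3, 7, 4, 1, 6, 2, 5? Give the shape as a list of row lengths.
[3, 3, 1]

Row-insert each entry into an empty tableau.

After inserting 3: P = [[3]].
After inserting 7: P = [[3, 7]].
After inserting 4: P = [[3, 4], [7]].
After inserting 1: P = [[1, 4], [3], [7]].
After inserting 6: P = [[1, 4, 6], [3], [7]].
After inserting 2: P = [[1, 2, 6], [3, 4], [7]].
After inserting 5: P = [[1, 2, 5], [3, 4, 6], [7]].

The final insertion tableau P = [[1, 2, 5], [3, 4, 6], [7]] has shape [3, 3, 1].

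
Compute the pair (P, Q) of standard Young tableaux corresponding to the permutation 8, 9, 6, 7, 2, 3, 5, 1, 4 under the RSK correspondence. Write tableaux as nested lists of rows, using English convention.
Insert each entry of the permutation into P by Schensted row insertion, recording in Q the position of each new cell.

Insert 8: appended to row 1. P = [[8]], Q = [[1]].
Insert 9: appended to row 1. P = [[8, 9]], Q = [[1, 2]].
Insert 6: 6 bumps 8 from row 1; 8 starts row 2. P = [[6, 9], [8]], Q = [[1, 2], [3]].
Insert 7: 7 bumps 9 from row 1; 9 appends to row 2. P = [[6, 7], [8, 9]], Q = [[1, 2], [3, 4]].
Insert 2: 2 bumps 6 from row 1; 6 bumps 8 from row 2; 8 starts row 3. P = [[2, 7], [6, 9], [8]], Q = [[1, 2], [3, 4], [5]].
Insert 3: 3 bumps 7 from row 1; 7 bumps 9 from row 2; 9 appends to row 3. P = [[2, 3], [6, 7], [8, 9]], Q = [[1, 2], [3, 4], [5, 6]].
Insert 5: appended to row 1. P = [[2, 3, 5], [6, 7], [8, 9]], Q = [[1, 2, 7], [3, 4], [5, 6]].
Insert 1: 1 bumps 2 from row 1; 2 bumps 6 from row 2; 6 bumps 8 from row 3; 8 starts row 4. P = [[1, 3, 5], [2, 7], [6, 9], [8]], Q = [[1, 2, 7], [3, 4], [5, 6], [8]].
Insert 4: 4 bumps 5 from row 1; 5 bumps 7 from row 2; 7 bumps 9 from row 3; 9 appends to row 4. P = [[1, 3, 4], [2, 5], [6, 7], [8, 9]], Q = [[1, 2, 7], [3, 4], [5, 6], [8, 9]].

So P = [[1, 3, 4], [2, 5], [6, 7], [8, 9]], Q = [[1, 2, 7], [3, 4], [5, 6], [8, 9]].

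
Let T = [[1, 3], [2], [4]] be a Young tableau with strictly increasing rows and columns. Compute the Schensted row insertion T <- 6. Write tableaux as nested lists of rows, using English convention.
[[1, 3, 6], [2], [4]]

6 is larger than every entry of row 1, so it is appended to row 1. The new tableau is [[1, 3, 6], [2], [4]].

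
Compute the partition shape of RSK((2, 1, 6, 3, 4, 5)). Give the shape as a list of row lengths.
[4, 2]

Row-insert each entry into an empty tableau.

After inserting 2: P = [[2]].
After inserting 1: P = [[1], [2]].
After inserting 6: P = [[1, 6], [2]].
After inserting 3: P = [[1, 3], [2, 6]].
After inserting 4: P = [[1, 3, 4], [2, 6]].
After inserting 5: P = [[1, 3, 4, 5], [2, 6]].

The final insertion tableau P = [[1, 3, 4, 5], [2, 6]] has shape [4, 2].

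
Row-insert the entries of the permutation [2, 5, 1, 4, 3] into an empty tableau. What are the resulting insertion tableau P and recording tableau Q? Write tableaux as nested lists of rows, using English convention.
P = [[1, 3], [2, 4], [5]], Q = [[1, 2], [3, 4], [5]]

Insert each entry of the permutation into P by Schensted row insertion, recording in Q the position of each new cell.

Insert 2: appended to row 1. P = [[2]].
Insert 5: appended to row 1. P = [[2, 5]].
Insert 1: 1 bumps 2 from row 1; 2 starts row 2. P = [[1, 5], [2]].
Insert 4: 4 bumps 5 from row 1; 5 appends to row 2. P = [[1, 4], [2, 5]].
Insert 3: 3 bumps 4 from row 1; 4 bumps 5 from row 2; 5 starts row 3. P = [[1, 3], [2, 4], [5]].

So P = [[1, 3], [2, 4], [5]], Q = [[1, 2], [3, 4], [5]].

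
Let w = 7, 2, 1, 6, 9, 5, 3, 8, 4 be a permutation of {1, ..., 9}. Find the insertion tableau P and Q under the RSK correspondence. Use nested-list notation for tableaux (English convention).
Insert each entry of the permutation into P by Schensted row insertion, recording in Q the position of each new cell.

Insert 7: appended to row 1. P = [[7]].
Insert 2: 2 bumps 7 from row 1; 7 starts row 2. P = [[2], [7]].
Insert 1: 1 bumps 2 from row 1; 2 bumps 7 from row 2; 7 starts row 3. P = [[1], [2], [7]].
Insert 6: appended to row 1. P = [[1, 6], [2], [7]].
Insert 9: appended to row 1. P = [[1, 6, 9], [2], [7]].
Insert 5: 5 bumps 6 from row 1; 6 appends to row 2. P = [[1, 5, 9], [2, 6], [7]].
Insert 3: 3 bumps 5 from row 1; 5 bumps 6 from row 2; 6 bumps 7 from row 3; 7 starts row 4. P = [[1, 3, 9], [2, 5], [6], [7]].
Insert 8: 8 bumps 9 from row 1; 9 appends to row 2. P = [[1, 3, 8], [2, 5, 9], [6], [7]].
Insert 4: 4 bumps 8 from row 1; 8 bumps 9 from row 2; 9 appends to row 3. P = [[1, 3, 4], [2, 5, 8], [6, 9], [7]].

So P = [[1, 3, 4], [2, 5, 8], [6, 9], [7]], Q = [[1, 4, 5], [2, 6, 8], [3, 9], [7]].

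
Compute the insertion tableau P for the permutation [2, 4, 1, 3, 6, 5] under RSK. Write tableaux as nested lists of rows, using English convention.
P = [[1, 3, 5], [2, 4, 6]]

After inserting 2: P = [[2]].
After inserting 4: P = [[2, 4]].
After inserting 1: P = [[1, 4], [2]].
After inserting 3: P = [[1, 3], [2, 4]].
After inserting 6: P = [[1, 3, 6], [2, 4]].
After inserting 5: P = [[1, 3, 5], [2, 4, 6]].

So P = [[1, 3, 5], [2, 4, 6]].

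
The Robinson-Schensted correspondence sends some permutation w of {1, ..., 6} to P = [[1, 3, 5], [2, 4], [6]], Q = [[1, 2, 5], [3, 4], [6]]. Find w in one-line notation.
Reverse the RSK construction: for i from n down to 1, find the cell of Q containing i, remove the entry at that cell from P, and reverse-bump it up through P; the value ejected from row 1 is w(i).

Step i=6: Q has 6 at row 3, column 1; remove 6 from row 3 of P and reverse-bump: 6 enters row 2 and ejects 4; 4 enters row 1 and ejects 3. So w(6) = 3. P is now [[1, 4, 5], [2, 6]].
Step i=5: Q has 5 at row 1, column 3; remove that cell from P, ejecting 5. So w(5) = 5. P is now [[1, 4], [2, 6]].
Step i=4: Q has 4 at row 2, column 2; remove 6 from row 2 of P and reverse-bump: 6 enters row 1 and ejects 4. So w(4) = 4. P is now [[1, 6], [2]].
Step i=3: Q has 3 at row 2, column 1; remove 2 from row 2 of P and reverse-bump: 2 enters row 1 and ejects 1. So w(3) = 1. P is now [[2, 6]].
Step i=2: Q has 2 at row 1, column 2; remove that cell from P, ejecting 6. So w(2) = 6. P is now [[2]].
Step i=1: Q has 1 at row 1, column 1; remove that cell from P, ejecting 2. So w(1) = 2. P is now [].

So w = 2 6 1 4 5 3.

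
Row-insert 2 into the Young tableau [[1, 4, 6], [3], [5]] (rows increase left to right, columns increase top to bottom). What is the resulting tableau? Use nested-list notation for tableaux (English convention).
[[1, 2, 6], [3, 4], [5]]

In row 1, 2 replaces 4 (the leftmost entry greater than 2); 4 is bumped to row 2. 4 is appended to row 2. The new tableau is [[1, 2, 6], [3, 4], [5]].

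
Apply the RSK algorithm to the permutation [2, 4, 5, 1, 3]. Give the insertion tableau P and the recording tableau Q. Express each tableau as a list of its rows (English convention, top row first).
Insert each entry of the permutation into P by Schensted row insertion, recording in Q the position of each new cell.

Insert 2: appended to row 1. P = [[2]].
Insert 4: appended to row 1. P = [[2, 4]].
Insert 5: appended to row 1. P = [[2, 4, 5]].
Insert 1: 1 bumps 2 from row 1; 2 starts row 2. P = [[1, 4, 5], [2]].
Insert 3: 3 bumps 4 from row 1; 4 appends to row 2. P = [[1, 3, 5], [2, 4]].

So P = [[1, 3, 5], [2, 4]], Q = [[1, 2, 3], [4, 5]].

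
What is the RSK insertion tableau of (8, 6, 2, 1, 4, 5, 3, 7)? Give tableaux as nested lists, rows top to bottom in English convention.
P = [[1, 3, 5, 7], [2, 4], [6], [8]]

After inserting 8: P = [[8]].
After inserting 6: P = [[6], [8]].
After inserting 2: P = [[2], [6], [8]].
After inserting 1: P = [[1], [2], [6], [8]].
After inserting 4: P = [[1, 4], [2], [6], [8]].
After inserting 5: P = [[1, 4, 5], [2], [6], [8]].
After inserting 3: P = [[1, 3, 5], [2, 4], [6], [8]].
After inserting 7: P = [[1, 3, 5, 7], [2, 4], [6], [8]].

So P = [[1, 3, 5, 7], [2, 4], [6], [8]].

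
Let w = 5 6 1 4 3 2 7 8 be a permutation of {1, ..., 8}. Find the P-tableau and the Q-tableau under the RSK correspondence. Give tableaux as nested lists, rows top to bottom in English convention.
P = [[1, 2, 7, 8], [3, 6], [4], [5]], Q = [[1, 2, 7, 8], [3, 4], [5], [6]]

Insert each entry of the permutation into P by Schensted row insertion, recording in Q the position of each new cell.

Insert 5: appended to row 1. P = [[5]], Q = [[1]].
Insert 6: appended to row 1. P = [[5, 6]], Q = [[1, 2]].
Insert 1: 1 bumps 5 from row 1; 5 starts row 2. P = [[1, 6], [5]], Q = [[1, 2], [3]].
Insert 4: 4 bumps 6 from row 1; 6 appends to row 2. P = [[1, 4], [5, 6]], Q = [[1, 2], [3, 4]].
Insert 3: 3 bumps 4 from row 1; 4 bumps 5 from row 2; 5 starts row 3. P = [[1, 3], [4, 6], [5]], Q = [[1, 2], [3, 4], [5]].
Insert 2: 2 bumps 3 from row 1; 3 bumps 4 from row 2; 4 bumps 5 from row 3; 5 starts row 4. P = [[1, 2], [3, 6], [4], [5]], Q = [[1, 2], [3, 4], [5], [6]].
Insert 7: appended to row 1. P = [[1, 2, 7], [3, 6], [4], [5]], Q = [[1, 2, 7], [3, 4], [5], [6]].
Insert 8: appended to row 1. P = [[1, 2, 7, 8], [3, 6], [4], [5]], Q = [[1, 2, 7, 8], [3, 4], [5], [6]].

So P = [[1, 2, 7, 8], [3, 6], [4], [5]], Q = [[1, 2, 7, 8], [3, 4], [5], [6]].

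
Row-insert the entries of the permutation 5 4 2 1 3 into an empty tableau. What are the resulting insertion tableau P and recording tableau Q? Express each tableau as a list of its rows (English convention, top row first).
P = [[1, 3], [2], [4], [5]], Q = [[1, 5], [2], [3], [4]]

Insert each entry of the permutation into P by Schensted row insertion, recording in Q the position of each new cell.

Insert 5: appended to row 1. P = [[5]].
Insert 4: 4 bumps 5 from row 1; 5 starts row 2. P = [[4], [5]].
Insert 2: 2 bumps 4 from row 1; 4 bumps 5 from row 2; 5 starts row 3. P = [[2], [4], [5]].
Insert 1: 1 bumps 2 from row 1; 2 bumps 4 from row 2; 4 bumps 5 from row 3; 5 starts row 4. P = [[1], [2], [4], [5]].
Insert 3: appended to row 1. P = [[1, 3], [2], [4], [5]].

So P = [[1, 3], [2], [4], [5]], Q = [[1, 5], [2], [3], [4]].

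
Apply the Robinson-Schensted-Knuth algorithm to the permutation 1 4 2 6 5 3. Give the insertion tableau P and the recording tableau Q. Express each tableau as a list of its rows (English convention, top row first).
P = [[1, 2, 3], [4, 5], [6]], Q = [[1, 2, 4], [3, 5], [6]]

Insert each entry of the permutation into P by Schensted row insertion, recording in Q the position of each new cell.

After inserting 1: P = [[1]].
After inserting 4: P = [[1, 4]].
After inserting 2: P = [[1, 2], [4]].
After inserting 6: P = [[1, 2, 6], [4]].
After inserting 5: P = [[1, 2, 5], [4, 6]].
After inserting 3: P = [[1, 2, 3], [4, 5], [6]].

So P = [[1, 2, 3], [4, 5], [6]], Q = [[1, 2, 4], [3, 5], [6]].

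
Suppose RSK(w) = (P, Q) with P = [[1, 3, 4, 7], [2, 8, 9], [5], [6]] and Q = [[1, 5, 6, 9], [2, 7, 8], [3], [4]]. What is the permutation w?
Reverse the RSK construction: for i from n down to 1, find the cell of Q containing i, remove the entry at that cell from P, and reverse-bump it up through P; the value ejected from row 1 is w(i).

Step i=9: Q has 9 at row 1, column 4; remove that cell from P, ejecting 7. So w(9) = 7. P is now [[1, 3, 4], [2, 8, 9], [5], [6]].
Step i=8: Q has 8 at row 2, column 3; remove 9 from row 2 of P and reverse-bump: 9 enters row 1 and ejects 4. So w(8) = 4. P is now [[1, 3, 9], [2, 8], [5], [6]].
Step i=7: Q has 7 at row 2, column 2; remove 8 from row 2 of P and reverse-bump: 8 enters row 1 and ejects 3. So w(7) = 3. P is now [[1, 8, 9], [2], [5], [6]].
Step i=6: Q has 6 at row 1, column 3; remove that cell from P, ejecting 9. So w(6) = 9. P is now [[1, 8], [2], [5], [6]].
Step i=5: Q has 5 at row 1, column 2; remove that cell from P, ejecting 8. So w(5) = 8. P is now [[1], [2], [5], [6]].
Step i=4: Q has 4 at row 4, column 1; remove 6 from row 4 of P and reverse-bump: 6 enters row 3 and ejects 5; 5 enters row 2 and ejects 2; 2 enters row 1 and ejects 1. So w(4) = 1. P is now [[2], [5], [6]].
Step i=3: Q has 3 at row 3, column 1; remove 6 from row 3 of P and reverse-bump: 6 enters row 2 and ejects 5; 5 enters row 1 and ejects 2. So w(3) = 2. P is now [[5], [6]].
Step i=2: Q has 2 at row 2, column 1; remove 6 from row 2 of P and reverse-bump: 6 enters row 1 and ejects 5. So w(2) = 5. P is now [[6]].
Step i=1: Q has 1 at row 1, column 1; remove that cell from P, ejecting 6. So w(1) = 6. P is now [].

So w = 6 5 2 1 8 9 3 4 7.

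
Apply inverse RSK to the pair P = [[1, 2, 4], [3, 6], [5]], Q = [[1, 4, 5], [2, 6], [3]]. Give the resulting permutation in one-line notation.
Reverse the RSK construction: for i from n down to 1, find the cell of Q containing i, remove the entry at that cell from P, and reverse-bump it up through P; the value ejected from row 1 is w(i).

Step i=6: Q has 6 at row 2, column 2; remove 6 from row 2 of P and reverse-bump: 6 enters row 1 and ejects 4. So w(6) = 4. P is now [[1, 2, 6], [3], [5]].
Step i=5: Q has 5 at row 1, column 3; remove that cell from P, ejecting 6. So w(5) = 6. P is now [[1, 2], [3], [5]].
Step i=4: Q has 4 at row 1, column 2; remove that cell from P, ejecting 2. So w(4) = 2. P is now [[1], [3], [5]].
Step i=3: Q has 3 at row 3, column 1; remove 5 from row 3 of P and reverse-bump: 5 enters row 2 and ejects 3; 3 enters row 1 and ejects 1. So w(3) = 1. P is now [[3], [5]].
Step i=2: Q has 2 at row 2, column 1; remove 5 from row 2 of P and reverse-bump: 5 enters row 1 and ejects 3. So w(2) = 3. P is now [[5]].
Step i=1: Q has 1 at row 1, column 1; remove that cell from P, ejecting 5. So w(1) = 5. P is now [].

So w = 5 3 1 2 6 4.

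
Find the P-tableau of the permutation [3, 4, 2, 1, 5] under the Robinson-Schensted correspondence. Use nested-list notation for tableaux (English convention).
P = [[1, 4, 5], [2], [3]]

Insert 3: appended to row 1. P = [[3]].
Insert 4: appended to row 1. P = [[3, 4]].
Insert 2: 2 bumps 3 from row 1; 3 starts row 2. P = [[2, 4], [3]].
Insert 1: 1 bumps 2 from row 1; 2 bumps 3 from row 2; 3 starts row 3. P = [[1, 4], [2], [3]].
Insert 5: appended to row 1. P = [[1, 4, 5], [2], [3]].

So P = [[1, 4, 5], [2], [3]].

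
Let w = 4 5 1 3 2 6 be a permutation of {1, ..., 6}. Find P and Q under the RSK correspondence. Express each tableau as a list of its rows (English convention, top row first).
P = [[1, 2, 6], [3, 5], [4]], Q = [[1, 2, 6], [3, 4], [5]]

Insert each entry of the permutation into P by Schensted row insertion, recording in Q the position of each new cell.

Insert 4: appended to row 1. P = [[4]].
Insert 5: appended to row 1. P = [[4, 5]].
Insert 1: 1 bumps 4 from row 1; 4 starts row 2. P = [[1, 5], [4]].
Insert 3: 3 bumps 5 from row 1; 5 appends to row 2. P = [[1, 3], [4, 5]].
Insert 2: 2 bumps 3 from row 1; 3 bumps 4 from row 2; 4 starts row 3. P = [[1, 2], [3, 5], [4]].
Insert 6: appended to row 1. P = [[1, 2, 6], [3, 5], [4]].

So P = [[1, 2, 6], [3, 5], [4]], Q = [[1, 2, 6], [3, 4], [5]].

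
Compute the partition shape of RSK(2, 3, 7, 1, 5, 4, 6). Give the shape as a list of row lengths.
[4, 2, 1]

RSK row insertion gives P = [[1, 3, 4, 6], [2, 5], [7]], which has shape [4, 2, 1].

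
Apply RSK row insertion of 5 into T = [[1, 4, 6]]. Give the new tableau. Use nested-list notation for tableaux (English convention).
In row 1, 5 replaces 6 (the leftmost entry greater than 5); 6 is bumped to row 2. 6 starts a new row 2. The new tableau is [[1, 4, 5], [6]].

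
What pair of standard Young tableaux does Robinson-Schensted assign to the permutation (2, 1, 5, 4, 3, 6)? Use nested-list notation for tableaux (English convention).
P = [[1, 3, 6], [2, 4], [5]], Q = [[1, 3, 6], [2, 4], [5]]

Insert each entry of the permutation into P by Schensted row insertion, recording in Q the position of each new cell.

Insert 2: appended to row 1. P = [[2]], Q = [[1]].
Insert 1: 1 bumps 2 from row 1; 2 starts row 2. P = [[1], [2]], Q = [[1], [2]].
Insert 5: appended to row 1. P = [[1, 5], [2]], Q = [[1, 3], [2]].
Insert 4: 4 bumps 5 from row 1; 5 appends to row 2. P = [[1, 4], [2, 5]], Q = [[1, 3], [2, 4]].
Insert 3: 3 bumps 4 from row 1; 4 bumps 5 from row 2; 5 starts row 3. P = [[1, 3], [2, 4], [5]], Q = [[1, 3], [2, 4], [5]].
Insert 6: appended to row 1. P = [[1, 3, 6], [2, 4], [5]], Q = [[1, 3, 6], [2, 4], [5]].

So P = [[1, 3, 6], [2, 4], [5]], Q = [[1, 3, 6], [2, 4], [5]].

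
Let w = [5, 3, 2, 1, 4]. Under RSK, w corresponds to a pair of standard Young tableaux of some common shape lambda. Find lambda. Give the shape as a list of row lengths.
Row-insert each entry into an empty tableau.

After inserting 5: P = [[5]].
After inserting 3: P = [[3], [5]].
After inserting 2: P = [[2], [3], [5]].
After inserting 1: P = [[1], [2], [3], [5]].
After inserting 4: P = [[1, 4], [2], [3], [5]].

The final insertion tableau P = [[1, 4], [2], [3], [5]] has shape [2, 1, 1, 1].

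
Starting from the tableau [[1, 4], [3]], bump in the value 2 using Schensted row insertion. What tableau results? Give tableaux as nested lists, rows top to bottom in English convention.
[[1, 2], [3, 4]]

In row 1, 2 replaces 4 (the leftmost entry greater than 2); 4 is bumped to row 2. 4 is appended to row 2. The new tableau is [[1, 2], [3, 4]].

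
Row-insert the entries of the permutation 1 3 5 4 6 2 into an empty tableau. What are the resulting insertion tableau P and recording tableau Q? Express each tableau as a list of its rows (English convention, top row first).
P = [[1, 2, 4, 6], [3], [5]], Q = [[1, 2, 3, 5], [4], [6]]

Insert each entry of the permutation into P by Schensted row insertion, recording in Q the position of each new cell.

Insert 1: appended to row 1. P = [[1]].
Insert 3: appended to row 1. P = [[1, 3]].
Insert 5: appended to row 1. P = [[1, 3, 5]].
Insert 4: 4 bumps 5 from row 1; 5 starts row 2. P = [[1, 3, 4], [5]].
Insert 6: appended to row 1. P = [[1, 3, 4, 6], [5]].
Insert 2: 2 bumps 3 from row 1; 3 bumps 5 from row 2; 5 starts row 3. P = [[1, 2, 4, 6], [3], [5]].

So P = [[1, 2, 4, 6], [3], [5]], Q = [[1, 2, 3, 5], [4], [6]].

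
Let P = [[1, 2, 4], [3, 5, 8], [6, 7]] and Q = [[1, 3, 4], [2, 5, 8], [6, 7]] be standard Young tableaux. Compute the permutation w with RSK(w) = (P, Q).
Reverse the RSK construction: for i from n down to 1, find the cell of Q containing i, remove the entry at that cell from P, and reverse-bump it up through P; the value ejected from row 1 is w(i).

Step i=8: Q has 8 at row 2, column 3; remove 8 from row 2 of P and reverse-bump: 8 enters row 1 and ejects 4. So w(8) = 4. P is now [[1, 2, 8], [3, 5], [6, 7]].
Step i=7: Q has 7 at row 3, column 2; remove 7 from row 3 of P and reverse-bump: 7 enters row 2 and ejects 5; 5 enters row 1 and ejects 2. So w(7) = 2. P is now [[1, 5, 8], [3, 7], [6]].
Step i=6: Q has 6 at row 3, column 1; remove 6 from row 3 of P and reverse-bump: 6 enters row 2 and ejects 3; 3 enters row 1 and ejects 1. So w(6) = 1. P is now [[3, 5, 8], [6, 7]].
Step i=5: Q has 5 at row 2, column 2; remove 7 from row 2 of P and reverse-bump: 7 enters row 1 and ejects 5. So w(5) = 5. P is now [[3, 7, 8], [6]].
Step i=4: Q has 4 at row 1, column 3; remove that cell from P, ejecting 8. So w(4) = 8. P is now [[3, 7], [6]].
Step i=3: Q has 3 at row 1, column 2; remove that cell from P, ejecting 7. So w(3) = 7. P is now [[3], [6]].
Step i=2: Q has 2 at row 2, column 1; remove 6 from row 2 of P and reverse-bump: 6 enters row 1 and ejects 3. So w(2) = 3. P is now [[6]].
Step i=1: Q has 1 at row 1, column 1; remove that cell from P, ejecting 6. So w(1) = 6. P is now [].

So w = 6 3 7 8 5 1 2 4.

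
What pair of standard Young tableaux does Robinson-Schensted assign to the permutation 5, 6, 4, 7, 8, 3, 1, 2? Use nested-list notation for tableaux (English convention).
Insert each entry of the permutation into P by Schensted row insertion, recording in Q the position of each new cell.

Insert 5: appended to row 1. P = [[5]].
Insert 6: appended to row 1. P = [[5, 6]].
Insert 4: 4 bumps 5 from row 1; 5 starts row 2. P = [[4, 6], [5]].
Insert 7: appended to row 1. P = [[4, 6, 7], [5]].
Insert 8: appended to row 1. P = [[4, 6, 7, 8], [5]].
Insert 3: 3 bumps 4 from row 1; 4 bumps 5 from row 2; 5 starts row 3. P = [[3, 6, 7, 8], [4], [5]].
Insert 1: 1 bumps 3 from row 1; 3 bumps 4 from row 2; 4 bumps 5 from row 3; 5 starts row 4. P = [[1, 6, 7, 8], [3], [4], [5]].
Insert 2: 2 bumps 6 from row 1; 6 appends to row 2. P = [[1, 2, 7, 8], [3, 6], [4], [5]].

So P = [[1, 2, 7, 8], [3, 6], [4], [5]], Q = [[1, 2, 4, 5], [3, 8], [6], [7]].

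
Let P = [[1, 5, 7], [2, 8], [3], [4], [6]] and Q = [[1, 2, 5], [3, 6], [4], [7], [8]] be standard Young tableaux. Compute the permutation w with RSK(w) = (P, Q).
Reverse RSK: for i = n, n-1, ..., 1, locate i in Q, remove the corresponding corner cell from P, and reverse-bump its entry up through P; the value ejected from row 1 is w(i).

So w = 4 6 5 3 8 7 2 1.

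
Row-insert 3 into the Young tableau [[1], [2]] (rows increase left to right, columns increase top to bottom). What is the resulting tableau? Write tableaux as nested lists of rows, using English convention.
[[1, 3], [2]]

3 is larger than every entry of row 1, so it is appended to row 1. The new tableau is [[1, 3], [2]].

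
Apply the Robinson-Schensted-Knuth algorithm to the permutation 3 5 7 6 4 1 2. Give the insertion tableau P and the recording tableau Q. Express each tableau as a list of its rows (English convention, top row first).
Insert each entry of the permutation into P by Schensted row insertion, recording in Q the position of each new cell.

Insert 3: appended to row 1. P = [[3]].
Insert 5: appended to row 1. P = [[3, 5]].
Insert 7: appended to row 1. P = [[3, 5, 7]].
Insert 6: 6 bumps 7 from row 1; 7 starts row 2. P = [[3, 5, 6], [7]].
Insert 4: 4 bumps 5 from row 1; 5 bumps 7 from row 2; 7 starts row 3. P = [[3, 4, 6], [5], [7]].
Insert 1: 1 bumps 3 from row 1; 3 bumps 5 from row 2; 5 bumps 7 from row 3; 7 starts row 4. P = [[1, 4, 6], [3], [5], [7]].
Insert 2: 2 bumps 4 from row 1; 4 appends to row 2. P = [[1, 2, 6], [3, 4], [5], [7]].

So P = [[1, 2, 6], [3, 4], [5], [7]], Q = [[1, 2, 3], [4, 7], [5], [6]].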